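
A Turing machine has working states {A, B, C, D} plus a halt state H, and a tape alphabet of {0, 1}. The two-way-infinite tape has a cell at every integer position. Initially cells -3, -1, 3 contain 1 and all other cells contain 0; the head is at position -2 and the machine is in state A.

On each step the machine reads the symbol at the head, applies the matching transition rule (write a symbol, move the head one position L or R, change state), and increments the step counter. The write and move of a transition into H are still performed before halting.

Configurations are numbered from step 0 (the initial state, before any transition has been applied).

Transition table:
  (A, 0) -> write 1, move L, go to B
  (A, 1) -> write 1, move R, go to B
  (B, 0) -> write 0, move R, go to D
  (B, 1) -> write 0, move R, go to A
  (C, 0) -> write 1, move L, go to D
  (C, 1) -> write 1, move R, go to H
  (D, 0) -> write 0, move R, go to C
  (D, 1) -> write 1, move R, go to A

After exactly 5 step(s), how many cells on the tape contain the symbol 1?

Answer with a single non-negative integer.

Step 1: in state A at pos -2, read 0 -> (A,0)->write 1,move L,goto B. Now: state=B, head=-3, tape[-4..4]=011100010 (head:  ^)
Step 2: in state B at pos -3, read 1 -> (B,1)->write 0,move R,goto A. Now: state=A, head=-2, tape[-4..4]=001100010 (head:   ^)
Step 3: in state A at pos -2, read 1 -> (A,1)->write 1,move R,goto B. Now: state=B, head=-1, tape[-4..4]=001100010 (head:    ^)
Step 4: in state B at pos -1, read 1 -> (B,1)->write 0,move R,goto A. Now: state=A, head=0, tape[-4..4]=001000010 (head:     ^)
Step 5: in state A at pos 0, read 0 -> (A,0)->write 1,move L,goto B. Now: state=B, head=-1, tape[-4..4]=001010010 (head:    ^)
Cells containing 1 after step 5: {-2, 0, 3} -> 3 cell(s)

Answer: 3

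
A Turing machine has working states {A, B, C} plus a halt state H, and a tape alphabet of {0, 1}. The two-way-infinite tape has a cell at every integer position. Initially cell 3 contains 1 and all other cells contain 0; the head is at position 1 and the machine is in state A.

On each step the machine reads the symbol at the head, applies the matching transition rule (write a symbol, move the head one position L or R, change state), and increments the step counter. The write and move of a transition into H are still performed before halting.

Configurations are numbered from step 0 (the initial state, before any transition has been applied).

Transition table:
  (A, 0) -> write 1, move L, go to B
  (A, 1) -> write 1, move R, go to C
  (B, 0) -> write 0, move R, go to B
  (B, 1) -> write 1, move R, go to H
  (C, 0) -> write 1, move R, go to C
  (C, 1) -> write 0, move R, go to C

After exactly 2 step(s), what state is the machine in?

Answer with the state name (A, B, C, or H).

Answer: B

Derivation:
Step 1: in state A at pos 1, read 0 -> (A,0)->write 1,move L,goto B. Now: state=B, head=0, tape[-1..4]=001010 (head:  ^)
Step 2: in state B at pos 0, read 0 -> (B,0)->write 0,move R,goto B. Now: state=B, head=1, tape[-1..4]=001010 (head:   ^)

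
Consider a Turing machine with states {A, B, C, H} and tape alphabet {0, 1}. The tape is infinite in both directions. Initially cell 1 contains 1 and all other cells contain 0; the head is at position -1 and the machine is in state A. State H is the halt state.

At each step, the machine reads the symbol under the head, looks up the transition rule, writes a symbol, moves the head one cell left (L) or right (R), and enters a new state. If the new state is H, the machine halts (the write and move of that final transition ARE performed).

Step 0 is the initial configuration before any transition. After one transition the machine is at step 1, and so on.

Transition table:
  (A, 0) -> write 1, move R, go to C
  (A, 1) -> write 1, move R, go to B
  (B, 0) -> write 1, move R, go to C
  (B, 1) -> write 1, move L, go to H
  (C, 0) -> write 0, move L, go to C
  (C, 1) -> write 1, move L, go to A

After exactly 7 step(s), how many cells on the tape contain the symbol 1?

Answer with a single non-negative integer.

Answer: 3

Derivation:
Step 1: in state A at pos -1, read 0 -> (A,0)->write 1,move R,goto C. Now: state=C, head=0, tape[-2..2]=01010 (head:   ^)
Step 2: in state C at pos 0, read 0 -> (C,0)->write 0,move L,goto C. Now: state=C, head=-1, tape[-2..2]=01010 (head:  ^)
Step 3: in state C at pos -1, read 1 -> (C,1)->write 1,move L,goto A. Now: state=A, head=-2, tape[-3..2]=001010 (head:  ^)
Step 4: in state A at pos -2, read 0 -> (A,0)->write 1,move R,goto C. Now: state=C, head=-1, tape[-3..2]=011010 (head:   ^)
Step 5: in state C at pos -1, read 1 -> (C,1)->write 1,move L,goto A. Now: state=A, head=-2, tape[-3..2]=011010 (head:  ^)
Step 6: in state A at pos -2, read 1 -> (A,1)->write 1,move R,goto B. Now: state=B, head=-1, tape[-3..2]=011010 (head:   ^)
Step 7: in state B at pos -1, read 1 -> (B,1)->write 1,move L,goto H. Now: state=H, head=-2, tape[-3..2]=011010 (head:  ^)
Cells containing 1 after step 7: {-2, -1, 1} -> 3 cell(s)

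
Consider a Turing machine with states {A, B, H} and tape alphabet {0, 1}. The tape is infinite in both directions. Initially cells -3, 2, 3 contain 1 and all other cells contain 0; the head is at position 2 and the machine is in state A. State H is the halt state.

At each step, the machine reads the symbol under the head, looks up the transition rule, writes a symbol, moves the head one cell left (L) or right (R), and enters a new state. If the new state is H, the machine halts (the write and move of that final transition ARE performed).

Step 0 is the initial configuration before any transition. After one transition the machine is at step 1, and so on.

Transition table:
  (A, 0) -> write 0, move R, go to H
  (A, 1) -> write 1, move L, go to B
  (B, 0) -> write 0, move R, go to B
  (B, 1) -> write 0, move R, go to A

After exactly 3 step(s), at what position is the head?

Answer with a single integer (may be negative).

Answer: 3

Derivation:
Step 1: in state A at pos 2, read 1 -> (A,1)->write 1,move L,goto B. Now: state=B, head=1, tape[-4..4]=010000110 (head:      ^)
Step 2: in state B at pos 1, read 0 -> (B,0)->write 0,move R,goto B. Now: state=B, head=2, tape[-4..4]=010000110 (head:       ^)
Step 3: in state B at pos 2, read 1 -> (B,1)->write 0,move R,goto A. Now: state=A, head=3, tape[-4..4]=010000010 (head:        ^)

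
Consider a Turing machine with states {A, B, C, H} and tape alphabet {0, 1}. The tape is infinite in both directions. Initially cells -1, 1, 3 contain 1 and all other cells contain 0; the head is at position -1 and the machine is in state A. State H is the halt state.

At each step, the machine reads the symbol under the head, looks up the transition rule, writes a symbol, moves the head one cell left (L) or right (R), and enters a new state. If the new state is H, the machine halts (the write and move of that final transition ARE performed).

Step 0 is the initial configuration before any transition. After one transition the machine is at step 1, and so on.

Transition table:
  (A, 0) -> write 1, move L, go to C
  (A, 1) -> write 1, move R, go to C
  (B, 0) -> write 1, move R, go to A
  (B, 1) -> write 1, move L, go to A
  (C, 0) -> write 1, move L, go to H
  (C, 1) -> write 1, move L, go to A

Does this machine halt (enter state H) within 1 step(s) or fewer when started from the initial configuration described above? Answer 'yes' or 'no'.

Step 1: in state A at pos -1, read 1 -> (A,1)->write 1,move R,goto C. Now: state=C, head=0, tape[-2..4]=0101010 (head:   ^)
After 1 step(s): state = C (not H) -> not halted within 1 -> no

Answer: no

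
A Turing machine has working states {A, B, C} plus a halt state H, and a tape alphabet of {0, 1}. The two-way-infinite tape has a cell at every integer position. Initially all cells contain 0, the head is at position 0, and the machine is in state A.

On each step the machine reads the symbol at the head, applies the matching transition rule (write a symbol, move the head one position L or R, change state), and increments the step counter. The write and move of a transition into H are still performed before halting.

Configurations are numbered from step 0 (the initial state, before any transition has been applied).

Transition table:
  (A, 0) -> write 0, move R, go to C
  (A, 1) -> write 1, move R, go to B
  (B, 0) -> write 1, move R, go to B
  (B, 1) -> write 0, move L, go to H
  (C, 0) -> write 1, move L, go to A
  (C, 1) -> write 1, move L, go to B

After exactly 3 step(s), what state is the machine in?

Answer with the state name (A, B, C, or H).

Answer: C

Derivation:
Step 1: in state A at pos 0, read 0 -> (A,0)->write 0,move R,goto C. Now: state=C, head=1, tape[-1..2]=0000 (head:   ^)
Step 2: in state C at pos 1, read 0 -> (C,0)->write 1,move L,goto A. Now: state=A, head=0, tape[-1..2]=0010 (head:  ^)
Step 3: in state A at pos 0, read 0 -> (A,0)->write 0,move R,goto C. Now: state=C, head=1, tape[-1..2]=0010 (head:   ^)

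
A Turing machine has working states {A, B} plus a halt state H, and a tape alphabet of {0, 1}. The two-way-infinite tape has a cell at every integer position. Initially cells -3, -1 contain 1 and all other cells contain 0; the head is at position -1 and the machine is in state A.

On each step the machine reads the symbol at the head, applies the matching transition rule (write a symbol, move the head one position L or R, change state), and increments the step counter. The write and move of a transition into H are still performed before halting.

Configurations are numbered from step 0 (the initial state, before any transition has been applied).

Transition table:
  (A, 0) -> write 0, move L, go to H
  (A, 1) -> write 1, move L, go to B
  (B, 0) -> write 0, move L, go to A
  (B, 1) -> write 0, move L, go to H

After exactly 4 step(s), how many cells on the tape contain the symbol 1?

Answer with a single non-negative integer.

Step 1: in state A at pos -1, read 1 -> (A,1)->write 1,move L,goto B. Now: state=B, head=-2, tape[-4..0]=01010 (head:   ^)
Step 2: in state B at pos -2, read 0 -> (B,0)->write 0,move L,goto A. Now: state=A, head=-3, tape[-4..0]=01010 (head:  ^)
Step 3: in state A at pos -3, read 1 -> (A,1)->write 1,move L,goto B. Now: state=B, head=-4, tape[-5..0]=001010 (head:  ^)
Step 4: in state B at pos -4, read 0 -> (B,0)->write 0,move L,goto A. Now: state=A, head=-5, tape[-6..0]=0001010 (head:  ^)
Cells containing 1 after step 4: {-3, -1} -> 2 cell(s)

Answer: 2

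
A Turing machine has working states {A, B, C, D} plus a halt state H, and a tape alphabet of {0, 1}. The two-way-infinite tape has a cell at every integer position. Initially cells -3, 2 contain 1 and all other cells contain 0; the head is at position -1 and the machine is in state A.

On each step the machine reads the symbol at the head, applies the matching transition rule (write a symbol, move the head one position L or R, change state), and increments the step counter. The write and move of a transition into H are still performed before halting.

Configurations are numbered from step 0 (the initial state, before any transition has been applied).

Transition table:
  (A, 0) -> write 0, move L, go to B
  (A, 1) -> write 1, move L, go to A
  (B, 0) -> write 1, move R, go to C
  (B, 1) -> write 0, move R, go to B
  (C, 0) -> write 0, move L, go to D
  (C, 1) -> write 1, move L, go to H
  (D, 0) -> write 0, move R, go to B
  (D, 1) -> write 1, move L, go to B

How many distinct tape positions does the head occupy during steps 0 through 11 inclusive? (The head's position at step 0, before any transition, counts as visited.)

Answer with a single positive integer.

Step 1: in state A at pos -1, read 0 -> (A,0)->write 0,move L,goto B. Now: state=B, head=-2, tape[-4..3]=01000010 (head:   ^)
Step 2: in state B at pos -2, read 0 -> (B,0)->write 1,move R,goto C. Now: state=C, head=-1, tape[-4..3]=01100010 (head:    ^)
Step 3: in state C at pos -1, read 0 -> (C,0)->write 0,move L,goto D. Now: state=D, head=-2, tape[-4..3]=01100010 (head:   ^)
Step 4: in state D at pos -2, read 1 -> (D,1)->write 1,move L,goto B. Now: state=B, head=-3, tape[-4..3]=01100010 (head:  ^)
Step 5: in state B at pos -3, read 1 -> (B,1)->write 0,move R,goto B. Now: state=B, head=-2, tape[-4..3]=00100010 (head:   ^)
Step 6: in state B at pos -2, read 1 -> (B,1)->write 0,move R,goto B. Now: state=B, head=-1, tape[-4..3]=00000010 (head:    ^)
Step 7: in state B at pos -1, read 0 -> (B,0)->write 1,move R,goto C. Now: state=C, head=0, tape[-4..3]=00010010 (head:     ^)
Step 8: in state C at pos 0, read 0 -> (C,0)->write 0,move L,goto D. Now: state=D, head=-1, tape[-4..3]=00010010 (head:    ^)
Step 9: in state D at pos -1, read 1 -> (D,1)->write 1,move L,goto B. Now: state=B, head=-2, tape[-4..3]=00010010 (head:   ^)
Step 10: in state B at pos -2, read 0 -> (B,0)->write 1,move R,goto C. Now: state=C, head=-1, tape[-4..3]=00110010 (head:    ^)
Step 11: in state C at pos -1, read 1 -> (C,1)->write 1,move L,goto H. Now: state=H, head=-2, tape[-4..3]=00110010 (head:   ^)
Head positions at steps 0..11: starting at -1, distinct positions visited = {-3, -2, -1, 0} -> 4 position(s)

Answer: 4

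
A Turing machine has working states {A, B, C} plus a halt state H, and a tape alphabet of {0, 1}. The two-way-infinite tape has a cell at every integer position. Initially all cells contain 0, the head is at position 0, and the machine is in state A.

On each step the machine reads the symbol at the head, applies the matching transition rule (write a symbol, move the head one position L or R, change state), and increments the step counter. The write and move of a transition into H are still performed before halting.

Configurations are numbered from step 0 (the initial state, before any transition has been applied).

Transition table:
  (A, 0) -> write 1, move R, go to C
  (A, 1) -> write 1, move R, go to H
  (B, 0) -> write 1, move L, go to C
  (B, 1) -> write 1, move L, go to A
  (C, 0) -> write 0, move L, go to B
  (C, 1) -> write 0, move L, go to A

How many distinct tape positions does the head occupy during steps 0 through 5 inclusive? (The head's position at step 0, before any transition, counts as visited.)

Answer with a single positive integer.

Step 1: in state A at pos 0, read 0 -> (A,0)->write 1,move R,goto C. Now: state=C, head=1, tape[-1..2]=0100 (head:   ^)
Step 2: in state C at pos 1, read 0 -> (C,0)->write 0,move L,goto B. Now: state=B, head=0, tape[-1..2]=0100 (head:  ^)
Step 3: in state B at pos 0, read 1 -> (B,1)->write 1,move L,goto A. Now: state=A, head=-1, tape[-2..2]=00100 (head:  ^)
Step 4: in state A at pos -1, read 0 -> (A,0)->write 1,move R,goto C. Now: state=C, head=0, tape[-2..2]=01100 (head:   ^)
Step 5: in state C at pos 0, read 1 -> (C,1)->write 0,move L,goto A. Now: state=A, head=-1, tape[-2..2]=01000 (head:  ^)
Head positions at steps 0..5: starting at 0, distinct positions visited = {-1, 0, 1} -> 3 position(s)

Answer: 3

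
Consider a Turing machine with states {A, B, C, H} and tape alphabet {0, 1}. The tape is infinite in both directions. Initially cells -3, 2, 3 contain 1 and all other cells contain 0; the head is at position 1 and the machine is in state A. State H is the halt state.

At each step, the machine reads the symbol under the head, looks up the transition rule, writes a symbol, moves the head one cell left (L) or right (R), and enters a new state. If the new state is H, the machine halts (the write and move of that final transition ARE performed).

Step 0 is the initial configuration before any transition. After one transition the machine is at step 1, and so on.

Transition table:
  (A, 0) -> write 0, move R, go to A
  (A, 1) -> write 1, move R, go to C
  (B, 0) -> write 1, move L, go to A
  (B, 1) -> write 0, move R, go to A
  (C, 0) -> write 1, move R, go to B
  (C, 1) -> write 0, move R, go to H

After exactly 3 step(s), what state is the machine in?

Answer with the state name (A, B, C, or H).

Step 1: in state A at pos 1, read 0 -> (A,0)->write 0,move R,goto A. Now: state=A, head=2, tape[-4..4]=010000110 (head:       ^)
Step 2: in state A at pos 2, read 1 -> (A,1)->write 1,move R,goto C. Now: state=C, head=3, tape[-4..4]=010000110 (head:        ^)
Step 3: in state C at pos 3, read 1 -> (C,1)->write 0,move R,goto H. Now: state=H, head=4, tape[-4..5]=0100001000 (head:         ^)

Answer: H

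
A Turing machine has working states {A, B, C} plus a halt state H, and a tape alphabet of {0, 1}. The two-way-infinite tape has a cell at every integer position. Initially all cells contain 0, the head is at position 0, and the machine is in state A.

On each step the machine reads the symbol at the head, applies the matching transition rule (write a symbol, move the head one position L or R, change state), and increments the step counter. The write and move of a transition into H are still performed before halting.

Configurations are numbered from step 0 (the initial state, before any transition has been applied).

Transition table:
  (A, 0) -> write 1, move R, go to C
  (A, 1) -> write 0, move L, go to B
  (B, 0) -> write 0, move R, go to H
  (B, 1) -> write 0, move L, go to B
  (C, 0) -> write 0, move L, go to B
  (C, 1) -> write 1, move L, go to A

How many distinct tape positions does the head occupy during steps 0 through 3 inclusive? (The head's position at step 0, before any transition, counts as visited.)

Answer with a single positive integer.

Step 1: in state A at pos 0, read 0 -> (A,0)->write 1,move R,goto C. Now: state=C, head=1, tape[-1..2]=0100 (head:   ^)
Step 2: in state C at pos 1, read 0 -> (C,0)->write 0,move L,goto B. Now: state=B, head=0, tape[-1..2]=0100 (head:  ^)
Step 3: in state B at pos 0, read 1 -> (B,1)->write 0,move L,goto B. Now: state=B, head=-1, tape[-2..2]=00000 (head:  ^)
Head positions at steps 0..3: starting at 0, distinct positions visited = {-1, 0, 1} -> 3 position(s)

Answer: 3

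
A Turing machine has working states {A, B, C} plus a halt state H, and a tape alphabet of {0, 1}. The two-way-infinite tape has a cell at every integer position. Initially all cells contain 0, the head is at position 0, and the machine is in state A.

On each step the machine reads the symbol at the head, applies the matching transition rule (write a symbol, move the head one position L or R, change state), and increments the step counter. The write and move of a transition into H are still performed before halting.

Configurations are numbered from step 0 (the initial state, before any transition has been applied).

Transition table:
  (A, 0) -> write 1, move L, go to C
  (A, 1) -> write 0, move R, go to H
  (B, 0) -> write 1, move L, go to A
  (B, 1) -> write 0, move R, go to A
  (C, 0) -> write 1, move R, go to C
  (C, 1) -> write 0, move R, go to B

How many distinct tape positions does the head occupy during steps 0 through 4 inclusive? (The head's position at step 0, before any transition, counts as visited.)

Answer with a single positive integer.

Answer: 3

Derivation:
Step 1: in state A at pos 0, read 0 -> (A,0)->write 1,move L,goto C. Now: state=C, head=-1, tape[-2..1]=0010 (head:  ^)
Step 2: in state C at pos -1, read 0 -> (C,0)->write 1,move R,goto C. Now: state=C, head=0, tape[-2..1]=0110 (head:   ^)
Step 3: in state C at pos 0, read 1 -> (C,1)->write 0,move R,goto B. Now: state=B, head=1, tape[-2..2]=01000 (head:    ^)
Step 4: in state B at pos 1, read 0 -> (B,0)->write 1,move L,goto A. Now: state=A, head=0, tape[-2..2]=01010 (head:   ^)
Head positions at steps 0..4: starting at 0, distinct positions visited = {-1, 0, 1} -> 3 position(s)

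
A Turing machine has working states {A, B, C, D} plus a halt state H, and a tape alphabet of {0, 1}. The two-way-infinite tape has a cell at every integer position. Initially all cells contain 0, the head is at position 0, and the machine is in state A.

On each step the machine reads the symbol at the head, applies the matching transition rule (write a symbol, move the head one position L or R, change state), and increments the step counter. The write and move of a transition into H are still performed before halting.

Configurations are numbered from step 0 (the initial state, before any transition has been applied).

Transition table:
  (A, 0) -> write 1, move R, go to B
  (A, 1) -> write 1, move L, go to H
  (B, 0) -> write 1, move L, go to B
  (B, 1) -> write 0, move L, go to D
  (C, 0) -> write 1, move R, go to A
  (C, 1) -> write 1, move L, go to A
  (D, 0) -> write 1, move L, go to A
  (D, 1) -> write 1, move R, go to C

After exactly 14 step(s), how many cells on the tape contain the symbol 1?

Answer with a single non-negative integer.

Answer: 6

Derivation:
Step 1: in state A at pos 0, read 0 -> (A,0)->write 1,move R,goto B. Now: state=B, head=1, tape[-1..2]=0100 (head:   ^)
Step 2: in state B at pos 1, read 0 -> (B,0)->write 1,move L,goto B. Now: state=B, head=0, tape[-1..2]=0110 (head:  ^)
Step 3: in state B at pos 0, read 1 -> (B,1)->write 0,move L,goto D. Now: state=D, head=-1, tape[-2..2]=00010 (head:  ^)
Step 4: in state D at pos -1, read 0 -> (D,0)->write 1,move L,goto A. Now: state=A, head=-2, tape[-3..2]=001010 (head:  ^)
Step 5: in state A at pos -2, read 0 -> (A,0)->write 1,move R,goto B. Now: state=B, head=-1, tape[-3..2]=011010 (head:   ^)
Step 6: in state B at pos -1, read 1 -> (B,1)->write 0,move L,goto D. Now: state=D, head=-2, tape[-3..2]=010010 (head:  ^)
Step 7: in state D at pos -2, read 1 -> (D,1)->write 1,move R,goto C. Now: state=C, head=-1, tape[-3..2]=010010 (head:   ^)
Step 8: in state C at pos -1, read 0 -> (C,0)->write 1,move R,goto A. Now: state=A, head=0, tape[-3..2]=011010 (head:    ^)
Step 9: in state A at pos 0, read 0 -> (A,0)->write 1,move R,goto B. Now: state=B, head=1, tape[-3..2]=011110 (head:     ^)
Step 10: in state B at pos 1, read 1 -> (B,1)->write 0,move L,goto D. Now: state=D, head=0, tape[-3..2]=011100 (head:    ^)
Step 11: in state D at pos 0, read 1 -> (D,1)->write 1,move R,goto C. Now: state=C, head=1, tape[-3..2]=011100 (head:     ^)
Step 12: in state C at pos 1, read 0 -> (C,0)->write 1,move R,goto A. Now: state=A, head=2, tape[-3..3]=0111100 (head:      ^)
Step 13: in state A at pos 2, read 0 -> (A,0)->write 1,move R,goto B. Now: state=B, head=3, tape[-3..4]=01111100 (head:       ^)
Step 14: in state B at pos 3, read 0 -> (B,0)->write 1,move L,goto B. Now: state=B, head=2, tape[-3..4]=01111110 (head:      ^)
Cells containing 1 after step 14: {-2, -1, 0, 1, 2, 3} -> 6 cell(s)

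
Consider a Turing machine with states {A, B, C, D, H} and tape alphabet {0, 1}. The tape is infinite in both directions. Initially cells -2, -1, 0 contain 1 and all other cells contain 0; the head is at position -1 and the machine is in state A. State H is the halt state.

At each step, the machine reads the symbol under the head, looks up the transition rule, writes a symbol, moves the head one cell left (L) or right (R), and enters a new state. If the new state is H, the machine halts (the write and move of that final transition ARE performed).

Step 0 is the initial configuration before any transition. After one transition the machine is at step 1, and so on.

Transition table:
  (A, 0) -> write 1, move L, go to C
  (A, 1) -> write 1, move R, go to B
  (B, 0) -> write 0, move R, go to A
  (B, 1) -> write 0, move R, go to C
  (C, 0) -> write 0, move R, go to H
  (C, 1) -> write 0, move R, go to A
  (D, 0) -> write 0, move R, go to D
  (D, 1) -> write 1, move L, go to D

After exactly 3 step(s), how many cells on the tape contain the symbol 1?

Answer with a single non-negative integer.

Step 1: in state A at pos -1, read 1 -> (A,1)->write 1,move R,goto B. Now: state=B, head=0, tape[-3..1]=01110 (head:    ^)
Step 2: in state B at pos 0, read 1 -> (B,1)->write 0,move R,goto C. Now: state=C, head=1, tape[-3..2]=011000 (head:     ^)
Step 3: in state C at pos 1, read 0 -> (C,0)->write 0,move R,goto H. Now: state=H, head=2, tape[-3..3]=0110000 (head:      ^)
Cells containing 1 after step 3: {-2, -1} -> 2 cell(s)

Answer: 2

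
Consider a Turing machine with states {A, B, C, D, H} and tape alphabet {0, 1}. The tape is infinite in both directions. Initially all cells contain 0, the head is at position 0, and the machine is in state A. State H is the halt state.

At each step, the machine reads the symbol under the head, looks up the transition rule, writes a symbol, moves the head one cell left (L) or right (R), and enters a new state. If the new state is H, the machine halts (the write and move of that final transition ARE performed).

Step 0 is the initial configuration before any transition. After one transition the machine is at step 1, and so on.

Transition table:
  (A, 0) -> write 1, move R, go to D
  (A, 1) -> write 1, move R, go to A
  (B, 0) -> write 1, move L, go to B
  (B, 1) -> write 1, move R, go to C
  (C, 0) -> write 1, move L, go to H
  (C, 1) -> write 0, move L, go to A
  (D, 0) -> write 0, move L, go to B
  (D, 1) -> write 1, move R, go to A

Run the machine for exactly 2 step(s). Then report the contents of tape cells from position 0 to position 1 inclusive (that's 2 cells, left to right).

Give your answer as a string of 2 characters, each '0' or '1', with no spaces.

Step 1: in state A at pos 0, read 0 -> (A,0)->write 1,move R,goto D. Now: state=D, head=1, tape[-1..2]=0100 (head:   ^)
Step 2: in state D at pos 1, read 0 -> (D,0)->write 0,move L,goto B. Now: state=B, head=0, tape[-1..2]=0100 (head:  ^)

Answer: 10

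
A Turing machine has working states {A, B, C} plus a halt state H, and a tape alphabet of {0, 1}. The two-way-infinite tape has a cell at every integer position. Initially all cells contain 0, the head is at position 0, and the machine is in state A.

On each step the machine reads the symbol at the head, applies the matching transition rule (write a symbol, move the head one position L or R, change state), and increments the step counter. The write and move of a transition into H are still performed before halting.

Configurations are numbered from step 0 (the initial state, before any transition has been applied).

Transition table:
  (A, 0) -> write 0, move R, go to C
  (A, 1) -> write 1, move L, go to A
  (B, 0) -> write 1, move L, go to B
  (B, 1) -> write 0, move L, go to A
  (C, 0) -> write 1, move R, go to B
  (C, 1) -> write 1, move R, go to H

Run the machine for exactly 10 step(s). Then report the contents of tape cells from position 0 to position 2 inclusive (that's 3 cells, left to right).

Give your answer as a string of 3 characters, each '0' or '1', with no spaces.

Step 1: in state A at pos 0, read 0 -> (A,0)->write 0,move R,goto C. Now: state=C, head=1, tape[-1..2]=0000 (head:   ^)
Step 2: in state C at pos 1, read 0 -> (C,0)->write 1,move R,goto B. Now: state=B, head=2, tape[-1..3]=00100 (head:    ^)
Step 3: in state B at pos 2, read 0 -> (B,0)->write 1,move L,goto B. Now: state=B, head=1, tape[-1..3]=00110 (head:   ^)
Step 4: in state B at pos 1, read 1 -> (B,1)->write 0,move L,goto A. Now: state=A, head=0, tape[-1..3]=00010 (head:  ^)
Step 5: in state A at pos 0, read 0 -> (A,0)->write 0,move R,goto C. Now: state=C, head=1, tape[-1..3]=00010 (head:   ^)
Step 6: in state C at pos 1, read 0 -> (C,0)->write 1,move R,goto B. Now: state=B, head=2, tape[-1..3]=00110 (head:    ^)
Step 7: in state B at pos 2, read 1 -> (B,1)->write 0,move L,goto A. Now: state=A, head=1, tape[-1..3]=00100 (head:   ^)
Step 8: in state A at pos 1, read 1 -> (A,1)->write 1,move L,goto A. Now: state=A, head=0, tape[-1..3]=00100 (head:  ^)
Step 9: in state A at pos 0, read 0 -> (A,0)->write 0,move R,goto C. Now: state=C, head=1, tape[-1..3]=00100 (head:   ^)
Step 10: in state C at pos 1, read 1 -> (C,1)->write 1,move R,goto H. Now: state=H, head=2, tape[-1..3]=00100 (head:    ^)

Answer: 010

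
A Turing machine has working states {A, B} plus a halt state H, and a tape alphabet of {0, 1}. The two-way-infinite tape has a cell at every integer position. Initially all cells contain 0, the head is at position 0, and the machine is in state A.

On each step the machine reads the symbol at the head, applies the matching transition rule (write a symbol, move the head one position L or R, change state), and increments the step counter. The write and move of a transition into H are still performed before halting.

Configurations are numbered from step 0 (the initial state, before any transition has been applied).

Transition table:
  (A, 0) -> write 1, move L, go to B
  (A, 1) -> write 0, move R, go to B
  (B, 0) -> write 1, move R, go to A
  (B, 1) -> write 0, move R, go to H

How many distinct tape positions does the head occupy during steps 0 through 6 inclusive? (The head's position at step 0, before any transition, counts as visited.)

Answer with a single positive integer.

Answer: 4

Derivation:
Step 1: in state A at pos 0, read 0 -> (A,0)->write 1,move L,goto B. Now: state=B, head=-1, tape[-2..1]=0010 (head:  ^)
Step 2: in state B at pos -1, read 0 -> (B,0)->write 1,move R,goto A. Now: state=A, head=0, tape[-2..1]=0110 (head:   ^)
Step 3: in state A at pos 0, read 1 -> (A,1)->write 0,move R,goto B. Now: state=B, head=1, tape[-2..2]=01000 (head:    ^)
Step 4: in state B at pos 1, read 0 -> (B,0)->write 1,move R,goto A. Now: state=A, head=2, tape[-2..3]=010100 (head:     ^)
Step 5: in state A at pos 2, read 0 -> (A,0)->write 1,move L,goto B. Now: state=B, head=1, tape[-2..3]=010110 (head:    ^)
Step 6: in state B at pos 1, read 1 -> (B,1)->write 0,move R,goto H. Now: state=H, head=2, tape[-2..3]=010010 (head:     ^)
Head positions at steps 0..6: starting at 0, distinct positions visited = {-1, 0, 1, 2} -> 4 position(s)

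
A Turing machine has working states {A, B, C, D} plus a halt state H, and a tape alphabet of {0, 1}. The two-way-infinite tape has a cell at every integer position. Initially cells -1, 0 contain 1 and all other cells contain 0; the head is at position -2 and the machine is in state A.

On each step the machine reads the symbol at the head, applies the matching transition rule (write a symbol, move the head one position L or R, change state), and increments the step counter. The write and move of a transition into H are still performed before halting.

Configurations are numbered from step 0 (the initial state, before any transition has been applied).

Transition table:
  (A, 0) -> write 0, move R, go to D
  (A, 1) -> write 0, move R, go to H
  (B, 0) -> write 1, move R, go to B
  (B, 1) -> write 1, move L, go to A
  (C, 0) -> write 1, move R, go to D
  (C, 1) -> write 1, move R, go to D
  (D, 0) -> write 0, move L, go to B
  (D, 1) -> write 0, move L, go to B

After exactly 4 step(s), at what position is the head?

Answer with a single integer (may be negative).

Answer: 0

Derivation:
Step 1: in state A at pos -2, read 0 -> (A,0)->write 0,move R,goto D. Now: state=D, head=-1, tape[-3..1]=00110 (head:   ^)
Step 2: in state D at pos -1, read 1 -> (D,1)->write 0,move L,goto B. Now: state=B, head=-2, tape[-3..1]=00010 (head:  ^)
Step 3: in state B at pos -2, read 0 -> (B,0)->write 1,move R,goto B. Now: state=B, head=-1, tape[-3..1]=01010 (head:   ^)
Step 4: in state B at pos -1, read 0 -> (B,0)->write 1,move R,goto B. Now: state=B, head=0, tape[-3..1]=01110 (head:    ^)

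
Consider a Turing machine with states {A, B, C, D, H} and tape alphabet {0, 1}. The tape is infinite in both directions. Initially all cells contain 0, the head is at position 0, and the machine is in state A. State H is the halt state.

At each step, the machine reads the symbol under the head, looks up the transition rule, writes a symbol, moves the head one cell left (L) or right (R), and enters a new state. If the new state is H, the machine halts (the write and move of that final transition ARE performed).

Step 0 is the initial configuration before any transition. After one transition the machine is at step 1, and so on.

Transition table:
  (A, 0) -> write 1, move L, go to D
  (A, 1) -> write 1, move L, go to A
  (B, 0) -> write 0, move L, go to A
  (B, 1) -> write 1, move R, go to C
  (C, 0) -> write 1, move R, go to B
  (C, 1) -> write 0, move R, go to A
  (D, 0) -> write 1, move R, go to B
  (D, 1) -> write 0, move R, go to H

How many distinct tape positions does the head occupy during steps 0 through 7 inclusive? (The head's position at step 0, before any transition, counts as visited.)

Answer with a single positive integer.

Answer: 4

Derivation:
Step 1: in state A at pos 0, read 0 -> (A,0)->write 1,move L,goto D. Now: state=D, head=-1, tape[-2..1]=0010 (head:  ^)
Step 2: in state D at pos -1, read 0 -> (D,0)->write 1,move R,goto B. Now: state=B, head=0, tape[-2..1]=0110 (head:   ^)
Step 3: in state B at pos 0, read 1 -> (B,1)->write 1,move R,goto C. Now: state=C, head=1, tape[-2..2]=01100 (head:    ^)
Step 4: in state C at pos 1, read 0 -> (C,0)->write 1,move R,goto B. Now: state=B, head=2, tape[-2..3]=011100 (head:     ^)
Step 5: in state B at pos 2, read 0 -> (B,0)->write 0,move L,goto A. Now: state=A, head=1, tape[-2..3]=011100 (head:    ^)
Step 6: in state A at pos 1, read 1 -> (A,1)->write 1,move L,goto A. Now: state=A, head=0, tape[-2..3]=011100 (head:   ^)
Step 7: in state A at pos 0, read 1 -> (A,1)->write 1,move L,goto A. Now: state=A, head=-1, tape[-2..3]=011100 (head:  ^)
Head positions at steps 0..7: starting at 0, distinct positions visited = {-1, 0, 1, 2} -> 4 position(s)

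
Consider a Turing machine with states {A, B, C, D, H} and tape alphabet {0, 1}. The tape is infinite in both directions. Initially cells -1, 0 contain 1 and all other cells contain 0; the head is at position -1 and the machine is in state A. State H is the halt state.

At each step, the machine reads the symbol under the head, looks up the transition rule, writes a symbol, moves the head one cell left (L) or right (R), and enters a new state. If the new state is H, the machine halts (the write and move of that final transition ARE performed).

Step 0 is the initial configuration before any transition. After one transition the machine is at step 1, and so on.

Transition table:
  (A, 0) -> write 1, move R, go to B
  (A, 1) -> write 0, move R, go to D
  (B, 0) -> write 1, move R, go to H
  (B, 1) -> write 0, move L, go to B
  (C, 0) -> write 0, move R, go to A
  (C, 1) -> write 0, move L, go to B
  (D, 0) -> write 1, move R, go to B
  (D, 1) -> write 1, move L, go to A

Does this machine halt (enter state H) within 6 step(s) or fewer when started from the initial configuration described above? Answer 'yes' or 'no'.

Answer: yes

Derivation:
Step 1: in state A at pos -1, read 1 -> (A,1)->write 0,move R,goto D. Now: state=D, head=0, tape[-2..1]=0010 (head:   ^)
Step 2: in state D at pos 0, read 1 -> (D,1)->write 1,move L,goto A. Now: state=A, head=-1, tape[-2..1]=0010 (head:  ^)
Step 3: in state A at pos -1, read 0 -> (A,0)->write 1,move R,goto B. Now: state=B, head=0, tape[-2..1]=0110 (head:   ^)
Step 4: in state B at pos 0, read 1 -> (B,1)->write 0,move L,goto B. Now: state=B, head=-1, tape[-2..1]=0100 (head:  ^)
Step 5: in state B at pos -1, read 1 -> (B,1)->write 0,move L,goto B. Now: state=B, head=-2, tape[-3..1]=00000 (head:  ^)
Step 6: in state B at pos -2, read 0 -> (B,0)->write 1,move R,goto H. Now: state=H, head=-1, tape[-3..1]=01000 (head:   ^)
State H reached at step 6; 6 <= 6 -> yes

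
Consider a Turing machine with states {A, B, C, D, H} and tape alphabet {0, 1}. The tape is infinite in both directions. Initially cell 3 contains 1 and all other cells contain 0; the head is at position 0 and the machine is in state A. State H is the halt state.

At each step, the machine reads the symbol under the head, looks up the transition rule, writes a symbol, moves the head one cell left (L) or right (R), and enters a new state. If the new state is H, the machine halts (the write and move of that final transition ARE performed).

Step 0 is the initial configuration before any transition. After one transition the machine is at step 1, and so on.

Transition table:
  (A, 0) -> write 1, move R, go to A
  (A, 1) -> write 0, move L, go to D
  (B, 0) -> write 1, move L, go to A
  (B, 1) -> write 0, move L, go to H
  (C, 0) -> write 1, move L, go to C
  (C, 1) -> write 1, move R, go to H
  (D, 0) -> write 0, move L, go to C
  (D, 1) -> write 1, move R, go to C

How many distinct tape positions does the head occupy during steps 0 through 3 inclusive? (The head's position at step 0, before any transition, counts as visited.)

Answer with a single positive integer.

Answer: 4

Derivation:
Step 1: in state A at pos 0, read 0 -> (A,0)->write 1,move R,goto A. Now: state=A, head=1, tape[-1..4]=010010 (head:   ^)
Step 2: in state A at pos 1, read 0 -> (A,0)->write 1,move R,goto A. Now: state=A, head=2, tape[-1..4]=011010 (head:    ^)
Step 3: in state A at pos 2, read 0 -> (A,0)->write 1,move R,goto A. Now: state=A, head=3, tape[-1..4]=011110 (head:     ^)
Head positions at steps 0..3: starting at 0, distinct positions visited = {0, 1, 2, 3} -> 4 position(s)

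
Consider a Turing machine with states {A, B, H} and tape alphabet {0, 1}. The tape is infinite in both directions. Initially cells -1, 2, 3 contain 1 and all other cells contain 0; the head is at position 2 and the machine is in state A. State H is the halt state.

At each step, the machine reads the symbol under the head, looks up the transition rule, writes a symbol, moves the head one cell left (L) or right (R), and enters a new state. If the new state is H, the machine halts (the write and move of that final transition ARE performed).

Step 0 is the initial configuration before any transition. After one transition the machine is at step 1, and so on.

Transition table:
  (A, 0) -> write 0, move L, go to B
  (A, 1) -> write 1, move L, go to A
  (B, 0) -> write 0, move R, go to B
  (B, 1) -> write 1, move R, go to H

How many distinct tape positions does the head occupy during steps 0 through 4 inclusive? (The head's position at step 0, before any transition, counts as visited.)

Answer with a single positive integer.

Answer: 3

Derivation:
Step 1: in state A at pos 2, read 1 -> (A,1)->write 1,move L,goto A. Now: state=A, head=1, tape[-2..4]=0100110 (head:    ^)
Step 2: in state A at pos 1, read 0 -> (A,0)->write 0,move L,goto B. Now: state=B, head=0, tape[-2..4]=0100110 (head:   ^)
Step 3: in state B at pos 0, read 0 -> (B,0)->write 0,move R,goto B. Now: state=B, head=1, tape[-2..4]=0100110 (head:    ^)
Step 4: in state B at pos 1, read 0 -> (B,0)->write 0,move R,goto B. Now: state=B, head=2, tape[-2..4]=0100110 (head:     ^)
Head positions at steps 0..4: starting at 2, distinct positions visited = {0, 1, 2} -> 3 position(s)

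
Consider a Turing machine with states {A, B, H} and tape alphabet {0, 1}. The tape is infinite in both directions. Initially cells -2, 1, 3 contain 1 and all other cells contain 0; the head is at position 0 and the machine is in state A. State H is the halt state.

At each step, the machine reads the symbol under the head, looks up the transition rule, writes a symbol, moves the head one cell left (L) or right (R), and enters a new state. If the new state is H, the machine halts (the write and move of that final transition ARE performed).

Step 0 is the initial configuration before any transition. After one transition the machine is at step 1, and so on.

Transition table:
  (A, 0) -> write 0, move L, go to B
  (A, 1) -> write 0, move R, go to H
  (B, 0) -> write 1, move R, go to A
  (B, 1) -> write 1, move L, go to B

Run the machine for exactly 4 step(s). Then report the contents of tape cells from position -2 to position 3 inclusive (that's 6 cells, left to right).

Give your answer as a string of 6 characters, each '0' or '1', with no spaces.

Step 1: in state A at pos 0, read 0 -> (A,0)->write 0,move L,goto B. Now: state=B, head=-1, tape[-3..4]=01001010 (head:   ^)
Step 2: in state B at pos -1, read 0 -> (B,0)->write 1,move R,goto A. Now: state=A, head=0, tape[-3..4]=01101010 (head:    ^)
Step 3: in state A at pos 0, read 0 -> (A,0)->write 0,move L,goto B. Now: state=B, head=-1, tape[-3..4]=01101010 (head:   ^)
Step 4: in state B at pos -1, read 1 -> (B,1)->write 1,move L,goto B. Now: state=B, head=-2, tape[-3..4]=01101010 (head:  ^)

Answer: 110101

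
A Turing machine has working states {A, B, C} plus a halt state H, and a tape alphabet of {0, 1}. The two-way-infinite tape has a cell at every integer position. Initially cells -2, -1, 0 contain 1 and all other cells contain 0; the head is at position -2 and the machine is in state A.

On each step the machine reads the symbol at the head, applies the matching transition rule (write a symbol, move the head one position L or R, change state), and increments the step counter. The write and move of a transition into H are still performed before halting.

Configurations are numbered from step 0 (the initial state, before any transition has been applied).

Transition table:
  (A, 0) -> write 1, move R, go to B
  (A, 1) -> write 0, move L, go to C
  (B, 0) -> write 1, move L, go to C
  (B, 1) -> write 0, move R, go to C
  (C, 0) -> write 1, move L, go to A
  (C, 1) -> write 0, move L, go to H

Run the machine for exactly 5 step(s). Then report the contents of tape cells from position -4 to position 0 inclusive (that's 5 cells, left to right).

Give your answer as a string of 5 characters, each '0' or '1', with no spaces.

Step 1: in state A at pos -2, read 1 -> (A,1)->write 0,move L,goto C. Now: state=C, head=-3, tape[-4..1]=000110 (head:  ^)
Step 2: in state C at pos -3, read 0 -> (C,0)->write 1,move L,goto A. Now: state=A, head=-4, tape[-5..1]=0010110 (head:  ^)
Step 3: in state A at pos -4, read 0 -> (A,0)->write 1,move R,goto B. Now: state=B, head=-3, tape[-5..1]=0110110 (head:   ^)
Step 4: in state B at pos -3, read 1 -> (B,1)->write 0,move R,goto C. Now: state=C, head=-2, tape[-5..1]=0100110 (head:    ^)
Step 5: in state C at pos -2, read 0 -> (C,0)->write 1,move L,goto A. Now: state=A, head=-3, tape[-5..1]=0101110 (head:   ^)

Answer: 10111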